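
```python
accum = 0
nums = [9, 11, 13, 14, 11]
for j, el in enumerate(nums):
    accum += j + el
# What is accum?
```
Trace:
  accum=0
  accum=9, j=0, el=9
  accum=21, j=1, el=11
  accum=36, j=2, el=13
  accum=53, j=3, el=14
  accum=68, j=4, el=11

Final answer: 68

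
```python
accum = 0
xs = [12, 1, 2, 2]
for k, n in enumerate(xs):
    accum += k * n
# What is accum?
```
Trace:
  accum=0
  accum=0, k=0, n=12
  accum=1, k=1, n=1
  accum=5, k=2, n=2
  accum=11, k=3, n=2

Final answer: 11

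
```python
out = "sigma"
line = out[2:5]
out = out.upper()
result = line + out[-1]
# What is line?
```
Trace:
  out='sigma'
  out='sigma', line='gma'
  out='SIGMA', line='gma'
  out='SIGMA', line='gma', result='gmaA'

Final answer: 'gma'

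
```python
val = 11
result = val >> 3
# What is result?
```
Trace:
  val=11
  val=11, result=1

Final answer: 1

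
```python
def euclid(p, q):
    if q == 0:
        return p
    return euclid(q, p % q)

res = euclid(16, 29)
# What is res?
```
Call trace:
euclid(p=16, q=29)
  euclid(p=29, q=16)
    euclid(p=16, q=13)
      euclid(p=13, q=3)
        euclid(p=3, q=1)
          euclid(p=1, q=0)
          -> return 1
        -> return 1
      -> return 1
    -> return 1
  -> return 1
-> return 1

Final answer: 1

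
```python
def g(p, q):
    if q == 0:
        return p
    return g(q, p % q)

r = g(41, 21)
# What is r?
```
Call trace:
g(p=41, q=21)
  g(p=21, q=20)
    g(p=20, q=1)
      g(p=1, q=0)
      -> return 1
    -> return 1
  -> return 1
-> return 1

Final answer: 1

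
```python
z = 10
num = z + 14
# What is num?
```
Trace:
  z=10
  z=10, num=24

Final answer: 24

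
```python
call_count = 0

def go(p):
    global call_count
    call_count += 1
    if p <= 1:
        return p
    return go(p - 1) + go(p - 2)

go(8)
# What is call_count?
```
Call trace (a repeated sub-call is expanded the first time; later identical calls just restate its return value):
go(p=8)
  go(p=7)
    go(p=6)
      go(p=5)
        go(p=4)
          go(p=3)
            go(p=2)
              go(p=1)
              -> return 1
              go(p=0)
              -> return 0
            -> return 1
            go(p=1)
            -> return 1
          -> return 2
          go(p=2) -> return 1  (same call as traced above)
        -> return 3
        go(p=3) -> return 2  (same call as traced above)
      -> return 5
      go(p=4) -> return 3  (same call as traced above)
    -> return 8
    go(p=5) -> return 5  (same call as traced above)
  -> return 13
  go(p=6) -> return 8  (same call as traced above)
-> return 21

call_count is incremented once per call, so count the calls in each subtree. Let C(p) = number of calls made by go(p).
C(0) = C(1) = 1 (base case, no recursion); C(p) = 1 + C(p - 1) + C(p - 2) otherwise.
C(2) = 1 + C(1) + C(0) = 1 + 1 + 1 = 3
C(3) = 1 + C(2) + C(1) = 1 + 3 + 1 = 5
C(4) = 1 + C(3) + C(2) = 1 + 5 + 3 = 9
C(5) = 1 + C(4) + C(3) = 1 + 9 + 5 = 15
C(6) = 1 + C(5) + C(4) = 1 + 15 + 9 = 25
C(7) = 1 + C(6) + C(5) = 1 + 25 + 15 = 41
C(8) = 1 + C(7) + C(6) = 1 + 41 + 25 = 67
call_count = C(8) = 67

Final answer: 67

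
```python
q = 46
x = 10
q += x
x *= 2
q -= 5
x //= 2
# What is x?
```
Trace:
  q=46
  q=46, x=10
  q=56, x=10
  q=56, x=20
  q=51, x=20
  q=51, x=10

Final answer: 10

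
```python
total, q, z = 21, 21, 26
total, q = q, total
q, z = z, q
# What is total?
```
Trace:
  total=21, q=21, z=26
  total=21, q=21, z=26
  total=21, q=26, z=21

Final answer: 21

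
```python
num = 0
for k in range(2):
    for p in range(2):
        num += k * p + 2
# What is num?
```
Trace:
  num=0
  num=2, k=0, p=0
  num=4, k=0, p=1
  num=6, k=1, p=0
  num=9, k=1, p=1

Final answer: 9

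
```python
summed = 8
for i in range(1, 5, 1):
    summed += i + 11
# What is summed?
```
Trace:
  summed=8
  summed=20, i=1
  summed=33, i=2
  summed=47, i=3
  summed=62, i=4

Final answer: 62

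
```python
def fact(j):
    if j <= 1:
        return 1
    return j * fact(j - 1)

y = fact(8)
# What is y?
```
Call trace:
fact(j=8)
  fact(j=7)
    fact(j=6)
      fact(j=5)
        fact(j=4)
          fact(j=3)
            fact(j=2)
              fact(j=1)
              -> return 1
            -> return 2
          -> return 6
        -> return 24
      -> return 120
    -> return 720
  -> return 5040
-> return 40320

Final answer: 40320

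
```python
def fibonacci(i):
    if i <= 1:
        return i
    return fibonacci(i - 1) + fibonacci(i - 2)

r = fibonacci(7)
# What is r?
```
Call trace (a repeated sub-call is expanded the first time; later identical calls just restate its return value):
fibonacci(i=7)
  fibonacci(i=6)
    fibonacci(i=5)
      fibonacci(i=4)
        fibonacci(i=3)
          fibonacci(i=2)
            fibonacci(i=1)
            -> return 1
            fibonacci(i=0)
            -> return 0
          -> return 1
          fibonacci(i=1)
          -> return 1
        -> return 2
        fibonacci(i=2) -> return 1  (same call as traced above)
      -> return 3
      fibonacci(i=3) -> return 2  (same call as traced above)
    -> return 5
    fibonacci(i=4) -> return 3  (same call as traced above)
  -> return 8
  fibonacci(i=5) -> return 5  (same call as traced above)
-> return 13

Final answer: 13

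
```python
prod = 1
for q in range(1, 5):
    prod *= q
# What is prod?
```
Trace:
  prod=1
  prod=1, q=1
  prod=2, q=2
  prod=6, q=3
  prod=24, q=4

Final answer: 24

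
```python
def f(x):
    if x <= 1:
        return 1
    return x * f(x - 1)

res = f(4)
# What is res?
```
Call trace:
f(x=4)
  f(x=3)
    f(x=2)
      f(x=1)
      -> return 1
    -> return 2
  -> return 6
-> return 24

Final answer: 24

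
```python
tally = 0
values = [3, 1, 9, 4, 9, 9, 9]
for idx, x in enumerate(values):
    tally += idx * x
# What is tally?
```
Trace:
  tally=0
  tally=0, idx=0, x=3
  tally=1, idx=1, x=1
  tally=19, idx=2, x=9
  tally=31, idx=3, x=4
  tally=67, idx=4, x=9
  tally=112, idx=5, x=9
  tally=166, idx=6, x=9

Final answer: 166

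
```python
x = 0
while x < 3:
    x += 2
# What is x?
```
Trace:
  x=0
  x=2
  x=4

Final answer: 4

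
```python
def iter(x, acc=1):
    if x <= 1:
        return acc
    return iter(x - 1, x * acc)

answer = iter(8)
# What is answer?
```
Call trace:
iter(x=8, acc=1)
  iter(x=7, acc=8)
    iter(x=6, acc=56)
      iter(x=5, acc=336)
        iter(x=4, acc=1680)
          iter(x=3, acc=6720)
            iter(x=2, acc=20160)
              iter(x=1, acc=40320)
              -> return 40320
            -> return 40320
          -> return 40320
        -> return 40320
      -> return 40320
    -> return 40320
  -> return 40320
-> return 40320

Final answer: 40320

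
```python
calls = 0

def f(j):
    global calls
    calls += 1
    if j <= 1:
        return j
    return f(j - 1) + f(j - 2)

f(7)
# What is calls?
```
Call trace (a repeated sub-call is expanded the first time; later identical calls just restate its return value):
f(j=7)
  f(j=6)
    f(j=5)
      f(j=4)
        f(j=3)
          f(j=2)
            f(j=1)
            -> return 1
            f(j=0)
            -> return 0
          -> return 1
          f(j=1)
          -> return 1
        -> return 2
        f(j=2) -> return 1  (same call as traced above)
      -> return 3
      f(j=3) -> return 2  (same call as traced above)
    -> return 5
    f(j=4) -> return 3  (same call as traced above)
  -> return 8
  f(j=5) -> return 5  (same call as traced above)
-> return 13

calls is incremented once per call, so count the calls in each subtree. Let C(j) = number of calls made by f(j).
C(0) = C(1) = 1 (base case, no recursion); C(j) = 1 + C(j - 1) + C(j - 2) otherwise.
C(2) = 1 + C(1) + C(0) = 1 + 1 + 1 = 3
C(3) = 1 + C(2) + C(1) = 1 + 3 + 1 = 5
C(4) = 1 + C(3) + C(2) = 1 + 5 + 3 = 9
C(5) = 1 + C(4) + C(3) = 1 + 9 + 5 = 15
C(6) = 1 + C(5) + C(4) = 1 + 15 + 9 = 25
C(7) = 1 + C(6) + C(5) = 1 + 25 + 15 = 41
calls = C(7) = 41

Final answer: 41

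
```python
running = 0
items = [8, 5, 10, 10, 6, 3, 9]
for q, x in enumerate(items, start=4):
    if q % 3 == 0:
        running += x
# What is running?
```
Trace:
  running=0
  running=0, q=4, x=8
  running=0, q=5, x=5
  running=10, q=6, x=10
  running=10, q=7, x=10
  running=10, q=8, x=6
  running=13, q=9, x=3
  running=13, q=10, x=9

Final answer: 13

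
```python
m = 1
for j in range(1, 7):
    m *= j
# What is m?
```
Trace:
  m=1
  m=1, j=1
  m=2, j=2
  m=6, j=3
  m=24, j=4
  m=120, j=5
  m=720, j=6

Final answer: 720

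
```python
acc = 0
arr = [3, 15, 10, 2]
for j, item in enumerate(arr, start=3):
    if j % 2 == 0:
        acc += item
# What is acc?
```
Trace:
  acc=0
  acc=0, j=3, item=3
  acc=15, j=4, item=15
  acc=15, j=5, item=10
  acc=17, j=6, item=2

Final answer: 17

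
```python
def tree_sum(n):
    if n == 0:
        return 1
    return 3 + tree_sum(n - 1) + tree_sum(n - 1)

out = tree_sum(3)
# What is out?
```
Call trace (a repeated sub-call is expanded the first time; later identical calls just restate its return value):
tree_sum(n=3)
  tree_sum(n=2)
    tree_sum(n=1)
      tree_sum(n=0)
      -> return 1
      tree_sum(n=0)
      -> return 1
    -> return 5
    tree_sum(n=1) -> return 5  (same call as traced above)
  -> return 13
  tree_sum(n=2) -> return 13  (same call as traced above)
-> return 29

Final answer: 29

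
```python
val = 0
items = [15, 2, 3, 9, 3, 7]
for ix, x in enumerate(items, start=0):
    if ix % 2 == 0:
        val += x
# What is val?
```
Trace:
  val=0
  val=15, ix=0, x=15
  val=15, ix=1, x=2
  val=18, ix=2, x=3
  val=18, ix=3, x=9
  val=21, ix=4, x=3
  val=21, ix=5, x=7

Final answer: 21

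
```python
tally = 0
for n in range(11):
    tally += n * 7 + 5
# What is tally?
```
Trace:
  tally=0
  tally=5, n=0
  tally=17, n=1
  tally=36, n=2
  tally=62, n=3
  tally=95, n=4
  tally=135, n=5
  tally=182, n=6
  tally=236, n=7
  tally=297, n=8
  tally=365, n=9
  tally=440, n=10

Final answer: 440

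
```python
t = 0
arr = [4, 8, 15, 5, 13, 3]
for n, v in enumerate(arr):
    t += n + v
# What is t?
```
Trace:
  t=0
  t=4, n=0, v=4
  t=13, n=1, v=8
  t=30, n=2, v=15
  t=38, n=3, v=5
  t=55, n=4, v=13
  t=63, n=5, v=3

Final answer: 63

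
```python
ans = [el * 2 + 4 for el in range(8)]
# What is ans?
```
Trace:
  el=0
  el=1
  el=2
  el=3
  el=4
  el=5
  el=6
  el=7
  ans=[4, 6, 8, 10, 12, 14, 16, 18]

Final answer: [4, 6, 8, 10, 12, 14, 16, 18]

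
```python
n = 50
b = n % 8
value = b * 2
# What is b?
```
Trace:
  n=50
  n=50, b=2
  n=50, b=2, value=4

Final answer: 2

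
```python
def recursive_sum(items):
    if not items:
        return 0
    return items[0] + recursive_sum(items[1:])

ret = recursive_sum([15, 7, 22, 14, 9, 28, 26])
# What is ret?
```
Call trace:
recursive_sum(items=[15, 7, 22, 14, 9, 28, 26])
  recursive_sum(items=[7, 22, 14, 9, 28, 26])
    recursive_sum(items=[22, 14, 9, 28, 26])
      recursive_sum(items=[14, 9, 28, 26])
        recursive_sum(items=[9, 28, 26])
          recursive_sum(items=[28, 26])
            recursive_sum(items=[26])
              recursive_sum(items=[])
              -> return 0
            -> return 26
          -> return 54
        -> return 63
      -> return 77
    -> return 99
  -> return 106
-> return 121

Final answer: 121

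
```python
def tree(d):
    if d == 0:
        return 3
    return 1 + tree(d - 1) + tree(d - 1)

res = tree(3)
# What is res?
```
Call trace (a repeated sub-call is expanded the first time; later identical calls just restate its return value):
tree(d=3)
  tree(d=2)
    tree(d=1)
      tree(d=0)
      -> return 3
      tree(d=0)
      -> return 3
    -> return 7
    tree(d=1) -> return 7  (same call as traced above)
  -> return 15
  tree(d=2) -> return 15  (same call as traced above)
-> return 31

Final answer: 31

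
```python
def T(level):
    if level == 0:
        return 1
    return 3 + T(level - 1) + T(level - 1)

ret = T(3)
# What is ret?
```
Call trace (a repeated sub-call is expanded the first time; later identical calls just restate its return value):
T(level=3)
  T(level=2)
    T(level=1)
      T(level=0)
      -> return 1
      T(level=0)
      -> return 1
    -> return 5
    T(level=1) -> return 5  (same call as traced above)
  -> return 13
  T(level=2) -> return 13  (same call as traced above)
-> return 29

Final answer: 29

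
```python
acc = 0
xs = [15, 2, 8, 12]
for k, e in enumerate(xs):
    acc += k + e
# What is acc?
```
Trace:
  acc=0
  acc=15, k=0, e=15
  acc=18, k=1, e=2
  acc=28, k=2, e=8
  acc=43, k=3, e=12

Final answer: 43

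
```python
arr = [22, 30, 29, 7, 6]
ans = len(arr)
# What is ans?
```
Trace:
  arr=[22, 30, 29, 7, 6]
  arr=[22, 30, 29, 7, 6], ans=5

Final answer: 5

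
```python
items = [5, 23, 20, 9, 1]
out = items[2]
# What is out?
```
Trace:
  items=[5, 23, 20, 9, 1]
  items=[5, 23, 20, 9, 1], out=20

Final answer: 20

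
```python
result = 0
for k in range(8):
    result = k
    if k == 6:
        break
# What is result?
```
Trace:
  result=0
  result=0, k=0
  result=1, k=1
  result=2, k=2
  result=3, k=3
  result=4, k=4
  result=5, k=5
  result=6, k=6

Final answer: 6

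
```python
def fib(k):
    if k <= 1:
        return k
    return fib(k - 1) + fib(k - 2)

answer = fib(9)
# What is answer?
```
Call trace (a repeated sub-call is expanded the first time; later identical calls just restate its return value):
fib(k=9)
  fib(k=8)
    fib(k=7)
      fib(k=6)
        fib(k=5)
          fib(k=4)
            fib(k=3)
              fib(k=2)
                fib(k=1)
                -> return 1
                fib(k=0)
                -> return 0
              -> return 1
              fib(k=1)
              -> return 1
            -> return 2
            fib(k=2) -> return 1  (same call as traced above)
          -> return 3
          fib(k=3) -> return 2  (same call as traced above)
        -> return 5
        fib(k=4) -> return 3  (same call as traced above)
      -> return 8
      fib(k=5) -> return 5  (same call as traced above)
    -> return 13
    fib(k=6) -> return 8  (same call as traced above)
  -> return 21
  fib(k=7) -> return 13  (same call as traced above)
-> return 34

Final answer: 34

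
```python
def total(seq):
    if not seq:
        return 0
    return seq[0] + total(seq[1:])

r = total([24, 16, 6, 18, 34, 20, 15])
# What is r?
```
Call trace:
total(seq=[24, 16, 6, 18, 34, 20, 15])
  total(seq=[16, 6, 18, 34, 20, 15])
    total(seq=[6, 18, 34, 20, 15])
      total(seq=[18, 34, 20, 15])
        total(seq=[34, 20, 15])
          total(seq=[20, 15])
            total(seq=[15])
              total(seq=[])
              -> return 0
            -> return 15
          -> return 35
        -> return 69
      -> return 87
    -> return 93
  -> return 109
-> return 133

Final answer: 133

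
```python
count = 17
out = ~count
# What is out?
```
Trace:
  count=17
  count=17, out=-18

Final answer: -18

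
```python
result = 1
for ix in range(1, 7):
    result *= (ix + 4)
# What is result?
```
Trace:
  result=1
  result=5, ix=1
  result=30, ix=2
  result=210, ix=3
  result=1680, ix=4
  result=15120, ix=5
  result=151200, ix=6

Final answer: 151200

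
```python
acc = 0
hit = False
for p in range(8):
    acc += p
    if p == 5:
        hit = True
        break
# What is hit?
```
Trace:
  acc=0
  acc=0, hit=False
  acc=0, hit=False, p=0
  acc=1, hit=False, p=1
  acc=3, hit=False, p=2
  acc=6, hit=False, p=3
  acc=10, hit=False, p=4
  acc=15, hit=True, p=5

Final answer: True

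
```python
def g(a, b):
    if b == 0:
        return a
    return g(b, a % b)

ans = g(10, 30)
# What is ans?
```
Call trace:
g(a=10, b=30)
  g(a=30, b=10)
    g(a=10, b=0)
    -> return 10
  -> return 10
-> return 10

Final answer: 10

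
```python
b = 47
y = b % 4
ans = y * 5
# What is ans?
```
Trace:
  b=47
  b=47, y=3
  b=47, y=3, ans=15

Final answer: 15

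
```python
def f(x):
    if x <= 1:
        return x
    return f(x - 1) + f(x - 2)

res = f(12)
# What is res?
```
Call trace (a repeated sub-call is expanded the first time; later identical calls just restate its return value):
f(x=12)
  f(x=11)
    f(x=10)
      f(x=9)
        f(x=8)
          f(x=7)
            f(x=6)
              f(x=5)
                f(x=4)
                  f(x=3)
                    f(x=2)
                      f(x=1)
                      -> return 1
                      f(x=0)
                      -> return 0
                    -> return 1
                    f(x=1)
                    -> return 1
                  -> return 2
                  f(x=2) -> return 1  (same call as traced above)
                -> return 3
                f(x=3) -> return 2  (same call as traced above)
              -> return 5
              f(x=4) -> return 3  (same call as traced above)
            -> return 8
            f(x=5) -> return 5  (same call as traced above)
          -> return 13
          f(x=6) -> return 8  (same call as traced above)
        -> return 21
        f(x=7) -> return 13  (same call as traced above)
      -> return 34
      f(x=8) -> return 21  (same call as traced above)
    -> return 55
    f(x=9) -> return 34  (same call as traced above)
  -> return 89
  f(x=10) -> return 55  (same call as traced above)
-> return 144

Final answer: 144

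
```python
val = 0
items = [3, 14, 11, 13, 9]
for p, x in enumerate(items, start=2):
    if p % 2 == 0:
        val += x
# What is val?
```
Trace:
  val=0
  val=3, p=2, x=3
  val=3, p=3, x=14
  val=14, p=4, x=11
  val=14, p=5, x=13
  val=23, p=6, x=9

Final answer: 23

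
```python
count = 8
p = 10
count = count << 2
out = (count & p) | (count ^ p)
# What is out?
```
Trace:
  count=8
  count=8, p=10
  count=32, p=10
  count=32, p=10, out=42

Final answer: 42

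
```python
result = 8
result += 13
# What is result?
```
Trace:
  result=8
  result=21

Final answer: 21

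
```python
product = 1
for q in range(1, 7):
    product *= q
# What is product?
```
Trace:
  product=1
  product=1, q=1
  product=2, q=2
  product=6, q=3
  product=24, q=4
  product=120, q=5
  product=720, q=6

Final answer: 720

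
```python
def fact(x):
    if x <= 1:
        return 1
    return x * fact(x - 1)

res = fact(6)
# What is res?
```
Call trace:
fact(x=6)
  fact(x=5)
    fact(x=4)
      fact(x=3)
        fact(x=2)
          fact(x=1)
          -> return 1
        -> return 2
      -> return 6
    -> return 24
  -> return 120
-> return 720

Final answer: 720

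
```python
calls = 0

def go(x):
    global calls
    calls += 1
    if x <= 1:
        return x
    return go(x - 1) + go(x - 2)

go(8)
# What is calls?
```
Call trace (a repeated sub-call is expanded the first time; later identical calls just restate its return value):
go(x=8)
  go(x=7)
    go(x=6)
      go(x=5)
        go(x=4)
          go(x=3)
            go(x=2)
              go(x=1)
              -> return 1
              go(x=0)
              -> return 0
            -> return 1
            go(x=1)
            -> return 1
          -> return 2
          go(x=2) -> return 1  (same call as traced above)
        -> return 3
        go(x=3) -> return 2  (same call as traced above)
      -> return 5
      go(x=4) -> return 3  (same call as traced above)
    -> return 8
    go(x=5) -> return 5  (same call as traced above)
  -> return 13
  go(x=6) -> return 8  (same call as traced above)
-> return 21

calls is incremented once per call, so count the calls in each subtree. Let C(x) = number of calls made by go(x).
C(0) = C(1) = 1 (base case, no recursion); C(x) = 1 + C(x - 1) + C(x - 2) otherwise.
C(2) = 1 + C(1) + C(0) = 1 + 1 + 1 = 3
C(3) = 1 + C(2) + C(1) = 1 + 3 + 1 = 5
C(4) = 1 + C(3) + C(2) = 1 + 5 + 3 = 9
C(5) = 1 + C(4) + C(3) = 1 + 9 + 5 = 15
C(6) = 1 + C(5) + C(4) = 1 + 15 + 9 = 25
C(7) = 1 + C(6) + C(5) = 1 + 25 + 15 = 41
C(8) = 1 + C(7) + C(6) = 1 + 41 + 25 = 67
calls = C(8) = 67

Final answer: 67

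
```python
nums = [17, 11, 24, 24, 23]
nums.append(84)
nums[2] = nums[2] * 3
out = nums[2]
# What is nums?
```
Trace:
  nums=[17, 11, 24, 24, 23]
  nums=[17, 11, 24, 24, 23, 84]
  nums=[17, 11, 72, 24, 23, 84]
  nums=[17, 11, 72, 24, 23, 84], out=72

Final answer: [17, 11, 72, 24, 23, 84]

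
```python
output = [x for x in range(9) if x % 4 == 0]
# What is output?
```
Trace:
  x=0
  x=1
  x=2
  x=3
  x=4
  x=5
  x=6
  x=7
  x=8
  output=[0, 4, 8]

Final answer: [0, 4, 8]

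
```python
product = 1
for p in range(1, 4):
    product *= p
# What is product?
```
Trace:
  product=1
  product=1, p=1
  product=2, p=2
  product=6, p=3

Final answer: 6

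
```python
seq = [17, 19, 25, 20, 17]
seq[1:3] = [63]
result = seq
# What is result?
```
Trace:
  seq=[17, 19, 25, 20, 17]
  seq=[17, 63, 20, 17]
  seq=[17, 63, 20, 17], result=[17, 63, 20, 17]

Final answer: [17, 63, 20, 17]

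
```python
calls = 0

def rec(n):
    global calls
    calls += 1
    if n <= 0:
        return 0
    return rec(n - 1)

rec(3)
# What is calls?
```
Call trace:
rec(n=3)
  rec(n=2)
    rec(n=1)
      rec(n=0)
      -> return 0
    -> return 0
  -> return 0
-> return 0

calls is incremented once per call. rec is entered once for each n = 3, 2, 1, 0 (the n <= 0 call returns without recursing), i.e. 3 + 1 calls.
calls = 4

Final answer: 4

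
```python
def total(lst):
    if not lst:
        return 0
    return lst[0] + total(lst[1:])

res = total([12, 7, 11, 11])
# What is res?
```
Call trace:
total(lst=[12, 7, 11, 11])
  total(lst=[7, 11, 11])
    total(lst=[11, 11])
      total(lst=[11])
        total(lst=[])
        -> return 0
      -> return 11
    -> return 22
  -> return 29
-> return 41

Final answer: 41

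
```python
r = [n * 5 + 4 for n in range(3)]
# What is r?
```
Trace:
  n=0
  n=1
  n=2
  r=[4, 9, 14]

Final answer: [4, 9, 14]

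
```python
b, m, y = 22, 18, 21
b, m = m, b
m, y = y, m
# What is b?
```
Trace:
  b=22, m=18, y=21
  b=18, m=22, y=21
  b=18, m=21, y=22

Final answer: 18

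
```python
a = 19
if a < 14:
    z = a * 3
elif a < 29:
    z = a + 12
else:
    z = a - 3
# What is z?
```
Trace:
  a=19
  a=19, z=31

Final answer: 31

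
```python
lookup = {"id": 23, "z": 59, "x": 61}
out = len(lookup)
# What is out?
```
Trace:
  lookup={'id': 23, 'z': 59, 'x': 61}
  lookup={'id': 23, 'z': 59, 'x': 61}, out=3

Final answer: 3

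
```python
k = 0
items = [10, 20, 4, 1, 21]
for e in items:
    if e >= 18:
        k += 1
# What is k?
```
Trace:
  k=0
  k=0, e=10
  k=1, e=20
  k=1, e=4
  k=1, e=1
  k=2, e=21

Final answer: 2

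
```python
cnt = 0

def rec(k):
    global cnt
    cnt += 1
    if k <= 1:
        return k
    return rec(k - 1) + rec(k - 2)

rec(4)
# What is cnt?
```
Call trace (a repeated sub-call is expanded the first time; later identical calls just restate its return value):
rec(k=4)
  rec(k=3)
    rec(k=2)
      rec(k=1)
      -> return 1
      rec(k=0)
      -> return 0
    -> return 1
    rec(k=1)
    -> return 1
  -> return 2
  rec(k=2) -> return 1  (same call as traced above)
-> return 3

cnt is incremented once per call, so count the calls in each subtree. Let C(k) = number of calls made by rec(k).
C(0) = C(1) = 1 (base case, no recursion); C(k) = 1 + C(k - 1) + C(k - 2) otherwise.
C(2) = 1 + C(1) + C(0) = 1 + 1 + 1 = 3
C(3) = 1 + C(2) + C(1) = 1 + 3 + 1 = 5
C(4) = 1 + C(3) + C(2) = 1 + 5 + 3 = 9
cnt = C(4) = 9

Final answer: 9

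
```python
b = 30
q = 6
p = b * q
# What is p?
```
Trace:
  b=30
  b=30, q=6
  b=30, q=6, p=180

Final answer: 180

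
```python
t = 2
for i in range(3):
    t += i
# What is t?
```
Trace:
  t=2
  t=2, i=0
  t=3, i=1
  t=5, i=2

Final answer: 5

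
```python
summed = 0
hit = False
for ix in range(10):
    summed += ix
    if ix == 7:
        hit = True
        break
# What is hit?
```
Trace:
  summed=0
  summed=0, hit=False
  summed=0, hit=False, ix=0
  summed=1, hit=False, ix=1
  summed=3, hit=False, ix=2
  summed=6, hit=False, ix=3
  summed=10, hit=False, ix=4
  summed=15, hit=False, ix=5
  summed=21, hit=False, ix=6
  summed=28, hit=True, ix=7

Final answer: True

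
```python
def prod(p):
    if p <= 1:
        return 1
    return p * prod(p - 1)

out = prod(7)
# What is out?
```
Call trace:
prod(p=7)
  prod(p=6)
    prod(p=5)
      prod(p=4)
        prod(p=3)
          prod(p=2)
            prod(p=1)
            -> return 1
          -> return 2
        -> return 6
      -> return 24
    -> return 120
  -> return 720
-> return 5040

Final answer: 5040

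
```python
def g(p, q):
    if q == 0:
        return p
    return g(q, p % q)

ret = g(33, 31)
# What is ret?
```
Call trace:
g(p=33, q=31)
  g(p=31, q=2)
    g(p=2, q=1)
      g(p=1, q=0)
      -> return 1
    -> return 1
  -> return 1
-> return 1

Final answer: 1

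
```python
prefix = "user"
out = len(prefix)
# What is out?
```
Trace:
  prefix='user'
  prefix='user', out=4

Final answer: 4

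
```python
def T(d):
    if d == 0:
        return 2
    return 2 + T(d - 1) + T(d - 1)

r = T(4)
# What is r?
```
Call trace (a repeated sub-call is expanded the first time; later identical calls just restate its return value):
T(d=4)
  T(d=3)
    T(d=2)
      T(d=1)
        T(d=0)
        -> return 2
        T(d=0)
        -> return 2
      -> return 6
      T(d=1) -> return 6  (same call as traced above)
    -> return 14
    T(d=2) -> return 14  (same call as traced above)
  -> return 30
  T(d=3) -> return 30  (same call as traced above)
-> return 62

Final answer: 62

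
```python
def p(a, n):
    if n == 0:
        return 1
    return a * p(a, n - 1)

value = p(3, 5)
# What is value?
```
Call trace:
p(a=3, n=5)
  p(a=3, n=4)
    p(a=3, n=3)
      p(a=3, n=2)
        p(a=3, n=1)
          p(a=3, n=0)
          -> return 1
        -> return 3
      -> return 9
    -> return 27
  -> return 81
-> return 243

Final answer: 243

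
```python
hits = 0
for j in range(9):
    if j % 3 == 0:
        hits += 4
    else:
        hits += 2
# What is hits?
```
Trace:
  hits=0
  hits=4, j=0
  hits=6, j=1
  hits=8, j=2
  hits=12, j=3
  hits=14, j=4
  hits=16, j=5
  hits=20, j=6
  hits=22, j=7
  hits=24, j=8

Final answer: 24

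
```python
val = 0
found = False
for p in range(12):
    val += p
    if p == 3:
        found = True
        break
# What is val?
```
Trace:
  val=0
  val=0, found=False
  val=0, found=False, p=0
  val=1, found=False, p=1
  val=3, found=False, p=2
  val=6, found=True, p=3

Final answer: 6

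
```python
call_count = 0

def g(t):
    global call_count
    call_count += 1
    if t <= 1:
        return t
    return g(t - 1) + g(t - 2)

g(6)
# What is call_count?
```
Call trace (a repeated sub-call is expanded the first time; later identical calls just restate its return value):
g(t=6)
  g(t=5)
    g(t=4)
      g(t=3)
        g(t=2)
          g(t=1)
          -> return 1
          g(t=0)
          -> return 0
        -> return 1
        g(t=1)
        -> return 1
      -> return 2
      g(t=2) -> return 1  (same call as traced above)
    -> return 3
    g(t=3) -> return 2  (same call as traced above)
  -> return 5
  g(t=4) -> return 3  (same call as traced above)
-> return 8

call_count is incremented once per call, so count the calls in each subtree. Let C(t) = number of calls made by g(t).
C(0) = C(1) = 1 (base case, no recursion); C(t) = 1 + C(t - 1) + C(t - 2) otherwise.
C(2) = 1 + C(1) + C(0) = 1 + 1 + 1 = 3
C(3) = 1 + C(2) + C(1) = 1 + 3 + 1 = 5
C(4) = 1 + C(3) + C(2) = 1 + 5 + 3 = 9
C(5) = 1 + C(4) + C(3) = 1 + 9 + 5 = 15
C(6) = 1 + C(5) + C(4) = 1 + 15 + 9 = 25
call_count = C(6) = 25

Final answer: 25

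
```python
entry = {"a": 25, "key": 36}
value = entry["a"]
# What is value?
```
Trace:
  entry={'a': 25, 'key': 36}
  entry={'a': 25, 'key': 36}, value=25

Final answer: 25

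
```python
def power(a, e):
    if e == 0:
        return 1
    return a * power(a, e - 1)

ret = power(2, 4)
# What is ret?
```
Call trace:
power(a=2, e=4)
  power(a=2, e=3)
    power(a=2, e=2)
      power(a=2, e=1)
        power(a=2, e=0)
        -> return 1
      -> return 2
    -> return 4
  -> return 8
-> return 16

Final answer: 16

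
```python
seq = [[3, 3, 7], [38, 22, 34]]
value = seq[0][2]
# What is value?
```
Trace:
  seq=[[3, 3, 7], [38, 22, 34]]
  seq=[[3, 3, 7], [38, 22, 34]], value=7

Final answer: 7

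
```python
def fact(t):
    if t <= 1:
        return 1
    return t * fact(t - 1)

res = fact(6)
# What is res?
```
Call trace:
fact(t=6)
  fact(t=5)
    fact(t=4)
      fact(t=3)
        fact(t=2)
          fact(t=1)
          -> return 1
        -> return 2
      -> return 6
    -> return 24
  -> return 120
-> return 720

Final answer: 720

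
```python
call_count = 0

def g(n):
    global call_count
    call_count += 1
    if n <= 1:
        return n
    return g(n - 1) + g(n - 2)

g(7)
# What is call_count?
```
Call trace (a repeated sub-call is expanded the first time; later identical calls just restate its return value):
g(n=7)
  g(n=6)
    g(n=5)
      g(n=4)
        g(n=3)
          g(n=2)
            g(n=1)
            -> return 1
            g(n=0)
            -> return 0
          -> return 1
          g(n=1)
          -> return 1
        -> return 2
        g(n=2) -> return 1  (same call as traced above)
      -> return 3
      g(n=3) -> return 2  (same call as traced above)
    -> return 5
    g(n=4) -> return 3  (same call as traced above)
  -> return 8
  g(n=5) -> return 5  (same call as traced above)
-> return 13

call_count is incremented once per call, so count the calls in each subtree. Let C(n) = number of calls made by g(n).
C(0) = C(1) = 1 (base case, no recursion); C(n) = 1 + C(n - 1) + C(n - 2) otherwise.
C(2) = 1 + C(1) + C(0) = 1 + 1 + 1 = 3
C(3) = 1 + C(2) + C(1) = 1 + 3 + 1 = 5
C(4) = 1 + C(3) + C(2) = 1 + 5 + 3 = 9
C(5) = 1 + C(4) + C(3) = 1 + 9 + 5 = 15
C(6) = 1 + C(5) + C(4) = 1 + 15 + 9 = 25
C(7) = 1 + C(6) + C(5) = 1 + 25 + 15 = 41
call_count = C(7) = 41

Final answer: 41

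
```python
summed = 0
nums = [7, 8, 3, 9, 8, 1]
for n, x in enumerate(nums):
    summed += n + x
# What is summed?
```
Trace:
  summed=0
  summed=7, n=0, x=7
  summed=16, n=1, x=8
  summed=21, n=2, x=3
  summed=33, n=3, x=9
  summed=45, n=4, x=8
  summed=51, n=5, x=1

Final answer: 51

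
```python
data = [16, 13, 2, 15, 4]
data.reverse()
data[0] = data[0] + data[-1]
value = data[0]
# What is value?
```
Trace:
  data=[16, 13, 2, 15, 4]
  data=[4, 15, 2, 13, 16]
  data=[20, 15, 2, 13, 16]
  data=[20, 15, 2, 13, 16], value=20

Final answer: 20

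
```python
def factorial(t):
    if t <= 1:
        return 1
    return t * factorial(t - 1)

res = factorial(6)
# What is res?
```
Call trace:
factorial(t=6)
  factorial(t=5)
    factorial(t=4)
      factorial(t=3)
        factorial(t=2)
          factorial(t=1)
          -> return 1
        -> return 2
      -> return 6
    -> return 24
  -> return 120
-> return 720

Final answer: 720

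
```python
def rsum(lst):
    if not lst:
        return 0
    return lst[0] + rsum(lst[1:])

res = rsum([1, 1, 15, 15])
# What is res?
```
Call trace:
rsum(lst=[1, 1, 15, 15])
  rsum(lst=[1, 15, 15])
    rsum(lst=[15, 15])
      rsum(lst=[15])
        rsum(lst=[])
        -> return 0
      -> return 15
    -> return 30
  -> return 31
-> return 32

Final answer: 32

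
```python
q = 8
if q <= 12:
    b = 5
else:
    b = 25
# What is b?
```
Trace:
  q=8
  q=8, b=5

Final answer: 5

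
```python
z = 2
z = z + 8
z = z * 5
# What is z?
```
Trace:
  z=2
  z=10
  z=50

Final answer: 50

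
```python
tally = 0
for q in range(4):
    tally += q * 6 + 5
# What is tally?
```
Trace:
  tally=0
  tally=5, q=0
  tally=16, q=1
  tally=33, q=2
  tally=56, q=3

Final answer: 56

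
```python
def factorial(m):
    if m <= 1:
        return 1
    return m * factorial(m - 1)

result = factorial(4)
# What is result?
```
Call trace:
factorial(m=4)
  factorial(m=3)
    factorial(m=2)
      factorial(m=1)
      -> return 1
    -> return 2
  -> return 6
-> return 24

Final answer: 24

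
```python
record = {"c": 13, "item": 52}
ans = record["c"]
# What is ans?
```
Trace:
  record={'c': 13, 'item': 52}
  record={'c': 13, 'item': 52}, ans=13

Final answer: 13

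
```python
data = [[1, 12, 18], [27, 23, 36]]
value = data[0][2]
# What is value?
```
Trace:
  data=[[1, 12, 18], [27, 23, 36]]
  data=[[1, 12, 18], [27, 23, 36]], value=18

Final answer: 18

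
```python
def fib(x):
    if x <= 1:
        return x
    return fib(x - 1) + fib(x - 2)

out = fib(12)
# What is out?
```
Call trace (a repeated sub-call is expanded the first time; later identical calls just restate its return value):
fib(x=12)
  fib(x=11)
    fib(x=10)
      fib(x=9)
        fib(x=8)
          fib(x=7)
            fib(x=6)
              fib(x=5)
                fib(x=4)
                  fib(x=3)
                    fib(x=2)
                      fib(x=1)
                      -> return 1
                      fib(x=0)
                      -> return 0
                    -> return 1
                    fib(x=1)
                    -> return 1
                  -> return 2
                  fib(x=2) -> return 1  (same call as traced above)
                -> return 3
                fib(x=3) -> return 2  (same call as traced above)
              -> return 5
              fib(x=4) -> return 3  (same call as traced above)
            -> return 8
            fib(x=5) -> return 5  (same call as traced above)
          -> return 13
          fib(x=6) -> return 8  (same call as traced above)
        -> return 21
        fib(x=7) -> return 13  (same call as traced above)
      -> return 34
      fib(x=8) -> return 21  (same call as traced above)
    -> return 55
    fib(x=9) -> return 34  (same call as traced above)
  -> return 89
  fib(x=10) -> return 55  (same call as traced above)
-> return 144

Final answer: 144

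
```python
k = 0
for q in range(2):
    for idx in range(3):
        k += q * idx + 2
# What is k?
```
Trace:
  k=0
  k=2, q=0, idx=0
  k=4, q=0, idx=1
  k=6, q=0, idx=2
  k=8, q=1, idx=0
  k=11, q=1, idx=1
  k=15, q=1, idx=2

Final answer: 15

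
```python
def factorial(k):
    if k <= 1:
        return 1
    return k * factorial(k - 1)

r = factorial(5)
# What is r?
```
Call trace:
factorial(k=5)
  factorial(k=4)
    factorial(k=3)
      factorial(k=2)
        factorial(k=1)
        -> return 1
      -> return 2
    -> return 6
  -> return 24
-> return 120

Final answer: 120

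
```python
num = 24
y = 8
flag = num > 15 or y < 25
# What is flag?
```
Trace:
  num=24
  num=24, y=8
  num=24, y=8, flag=True

Final answer: True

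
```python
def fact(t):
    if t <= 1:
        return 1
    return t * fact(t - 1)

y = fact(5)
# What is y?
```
Call trace:
fact(t=5)
  fact(t=4)
    fact(t=3)
      fact(t=2)
        fact(t=1)
        -> return 1
      -> return 2
    -> return 6
  -> return 24
-> return 120

Final answer: 120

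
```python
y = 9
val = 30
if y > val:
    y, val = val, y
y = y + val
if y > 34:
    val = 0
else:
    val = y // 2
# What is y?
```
Trace:
  y=9
  y=9, val=30
  y=9, val=30
  y=39, val=30
  y=39, val=0

Final answer: 39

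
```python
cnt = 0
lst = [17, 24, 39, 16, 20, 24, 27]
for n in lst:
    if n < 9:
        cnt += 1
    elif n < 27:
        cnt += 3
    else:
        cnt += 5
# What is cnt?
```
Trace:
  cnt=0
  cnt=3, n=17
  cnt=6, n=24
  cnt=11, n=39
  cnt=14, n=16
  cnt=17, n=20
  cnt=20, n=24
  cnt=25, n=27

Final answer: 25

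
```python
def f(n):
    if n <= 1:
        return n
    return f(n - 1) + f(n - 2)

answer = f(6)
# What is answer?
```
Call trace (a repeated sub-call is expanded the first time; later identical calls just restate its return value):
f(n=6)
  f(n=5)
    f(n=4)
      f(n=3)
        f(n=2)
          f(n=1)
          -> return 1
          f(n=0)
          -> return 0
        -> return 1
        f(n=1)
        -> return 1
      -> return 2
      f(n=2) -> return 1  (same call as traced above)
    -> return 3
    f(n=3) -> return 2  (same call as traced above)
  -> return 5
  f(n=4) -> return 3  (same call as traced above)
-> return 8

Final answer: 8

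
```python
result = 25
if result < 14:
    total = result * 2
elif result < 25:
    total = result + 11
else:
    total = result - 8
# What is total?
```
Trace:
  result=25
  result=25, total=17

Final answer: 17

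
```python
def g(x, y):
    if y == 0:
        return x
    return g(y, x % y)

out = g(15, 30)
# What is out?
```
Call trace:
g(x=15, y=30)
  g(x=30, y=15)
    g(x=15, y=0)
    -> return 15
  -> return 15
-> return 15

Final answer: 15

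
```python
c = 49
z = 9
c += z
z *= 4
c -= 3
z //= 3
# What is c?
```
Trace:
  c=49
  c=49, z=9
  c=58, z=9
  c=58, z=36
  c=55, z=36
  c=55, z=12

Final answer: 55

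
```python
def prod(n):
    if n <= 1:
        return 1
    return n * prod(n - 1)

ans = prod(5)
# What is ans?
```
Call trace:
prod(n=5)
  prod(n=4)
    prod(n=3)
      prod(n=2)
        prod(n=1)
        -> return 1
      -> return 2
    -> return 6
  -> return 24
-> return 120

Final answer: 120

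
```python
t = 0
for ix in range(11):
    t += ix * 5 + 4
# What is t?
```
Trace:
  t=0
  t=4, ix=0
  t=13, ix=1
  t=27, ix=2
  t=46, ix=3
  t=70, ix=4
  t=99, ix=5
  t=133, ix=6
  t=172, ix=7
  t=216, ix=8
  t=265, ix=9
  t=319, ix=10

Final answer: 319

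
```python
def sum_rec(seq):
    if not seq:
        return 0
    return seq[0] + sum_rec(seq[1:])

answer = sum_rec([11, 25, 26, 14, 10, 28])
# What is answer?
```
Call trace:
sum_rec(seq=[11, 25, 26, 14, 10, 28])
  sum_rec(seq=[25, 26, 14, 10, 28])
    sum_rec(seq=[26, 14, 10, 28])
      sum_rec(seq=[14, 10, 28])
        sum_rec(seq=[10, 28])
          sum_rec(seq=[28])
            sum_rec(seq=[])
            -> return 0
          -> return 28
        -> return 38
      -> return 52
    -> return 78
  -> return 103
-> return 114

Final answer: 114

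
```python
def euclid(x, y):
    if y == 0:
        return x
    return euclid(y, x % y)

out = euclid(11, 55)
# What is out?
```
Call trace:
euclid(x=11, y=55)
  euclid(x=55, y=11)
    euclid(x=11, y=0)
    -> return 11
  -> return 11
-> return 11

Final answer: 11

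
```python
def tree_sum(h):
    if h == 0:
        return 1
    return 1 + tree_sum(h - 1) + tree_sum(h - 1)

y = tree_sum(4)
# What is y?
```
Call trace (a repeated sub-call is expanded the first time; later identical calls just restate its return value):
tree_sum(h=4)
  tree_sum(h=3)
    tree_sum(h=2)
      tree_sum(h=1)
        tree_sum(h=0)
        -> return 1
        tree_sum(h=0)
        -> return 1
      -> return 3
      tree_sum(h=1) -> return 3  (same call as traced above)
    -> return 7
    tree_sum(h=2) -> return 7  (same call as traced above)
  -> return 15
  tree_sum(h=3) -> return 15  (same call as traced above)
-> return 31

Final answer: 31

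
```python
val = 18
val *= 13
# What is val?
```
Trace:
  val=18
  val=234

Final answer: 234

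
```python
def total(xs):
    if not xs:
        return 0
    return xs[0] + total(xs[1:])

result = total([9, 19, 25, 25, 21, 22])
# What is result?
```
Call trace:
total(xs=[9, 19, 25, 25, 21, 22])
  total(xs=[19, 25, 25, 21, 22])
    total(xs=[25, 25, 21, 22])
      total(xs=[25, 21, 22])
        total(xs=[21, 22])
          total(xs=[22])
            total(xs=[])
            -> return 0
          -> return 22
        -> return 43
      -> return 68
    -> return 93
  -> return 112
-> return 121

Final answer: 121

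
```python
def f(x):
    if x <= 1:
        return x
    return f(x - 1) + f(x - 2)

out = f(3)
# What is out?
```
Call trace:
f(x=3)
  f(x=2)
    f(x=1)
    -> return 1
    f(x=0)
    -> return 0
  -> return 1
  f(x=1)
  -> return 1
-> return 2

Final answer: 2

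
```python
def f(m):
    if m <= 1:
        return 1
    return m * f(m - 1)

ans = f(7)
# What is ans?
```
Call trace:
f(m=7)
  f(m=6)
    f(m=5)
      f(m=4)
        f(m=3)
          f(m=2)
            f(m=1)
            -> return 1
          -> return 2
        -> return 6
      -> return 24
    -> return 120
  -> return 720
-> return 5040

Final answer: 5040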